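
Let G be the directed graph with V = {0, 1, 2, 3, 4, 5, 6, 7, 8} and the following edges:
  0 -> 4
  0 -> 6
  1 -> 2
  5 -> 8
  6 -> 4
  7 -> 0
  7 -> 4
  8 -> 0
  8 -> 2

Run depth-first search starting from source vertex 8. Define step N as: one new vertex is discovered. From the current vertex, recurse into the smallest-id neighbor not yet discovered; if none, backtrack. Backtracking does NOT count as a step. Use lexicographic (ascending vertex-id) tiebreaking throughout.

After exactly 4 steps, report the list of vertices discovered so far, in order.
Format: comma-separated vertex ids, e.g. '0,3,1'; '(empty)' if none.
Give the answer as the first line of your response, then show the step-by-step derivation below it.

8,0,4,6

step 1: discover 8; path=8; order=8
step 2: discover 0; path=8>0; order=8,0
step 3: discover 4; path=8>0>4; order=8,0,4
step 4: discover 6; path=8>0>6; order=8,0,4,6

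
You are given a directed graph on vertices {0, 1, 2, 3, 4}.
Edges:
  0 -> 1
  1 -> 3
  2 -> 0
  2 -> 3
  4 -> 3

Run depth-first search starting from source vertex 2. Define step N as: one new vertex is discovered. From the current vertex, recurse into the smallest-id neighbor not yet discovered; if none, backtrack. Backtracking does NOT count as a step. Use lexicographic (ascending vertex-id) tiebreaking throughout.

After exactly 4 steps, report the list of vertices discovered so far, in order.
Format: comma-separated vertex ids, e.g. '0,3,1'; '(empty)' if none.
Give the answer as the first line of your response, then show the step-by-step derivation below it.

2,0,1,3

step 1: discover 2; path=2; order=2
step 2: discover 0; path=2>0; order=2,0
step 3: discover 1; path=2>0>1; order=2,0,1
step 4: discover 3; path=2>0>1>3; order=2,0,1,3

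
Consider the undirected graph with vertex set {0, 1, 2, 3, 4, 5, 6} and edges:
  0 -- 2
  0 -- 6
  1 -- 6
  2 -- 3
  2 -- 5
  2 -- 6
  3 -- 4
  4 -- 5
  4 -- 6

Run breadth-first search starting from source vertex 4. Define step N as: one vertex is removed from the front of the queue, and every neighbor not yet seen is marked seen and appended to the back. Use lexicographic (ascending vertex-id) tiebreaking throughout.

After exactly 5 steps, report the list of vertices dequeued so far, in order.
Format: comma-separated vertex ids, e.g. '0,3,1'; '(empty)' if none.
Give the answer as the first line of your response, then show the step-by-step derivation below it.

4,3,5,6,2

step 1: dequeue 4; queue=[3,5,6]; order=4
step 2: dequeue 3; queue=[5,6,2]; order=4,3
step 3: dequeue 5; queue=[6,2]; order=4,3,5
step 4: dequeue 6; queue=[2,0,1]; order=4,3,5,6
step 5: dequeue 2; queue=[0,1]; order=4,3,5,6,2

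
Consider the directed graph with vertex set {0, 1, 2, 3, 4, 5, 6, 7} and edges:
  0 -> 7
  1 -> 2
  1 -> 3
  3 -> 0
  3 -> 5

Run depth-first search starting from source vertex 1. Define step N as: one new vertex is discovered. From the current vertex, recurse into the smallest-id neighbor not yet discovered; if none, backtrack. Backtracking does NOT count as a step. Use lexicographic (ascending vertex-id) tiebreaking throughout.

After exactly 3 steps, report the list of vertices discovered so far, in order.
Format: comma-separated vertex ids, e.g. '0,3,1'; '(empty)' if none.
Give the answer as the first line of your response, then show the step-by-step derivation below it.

1,2,3

step 1: discover 1; path=1; order=1
step 2: discover 2; path=1>2; order=1,2
step 3: discover 3; path=1>3; order=1,2,3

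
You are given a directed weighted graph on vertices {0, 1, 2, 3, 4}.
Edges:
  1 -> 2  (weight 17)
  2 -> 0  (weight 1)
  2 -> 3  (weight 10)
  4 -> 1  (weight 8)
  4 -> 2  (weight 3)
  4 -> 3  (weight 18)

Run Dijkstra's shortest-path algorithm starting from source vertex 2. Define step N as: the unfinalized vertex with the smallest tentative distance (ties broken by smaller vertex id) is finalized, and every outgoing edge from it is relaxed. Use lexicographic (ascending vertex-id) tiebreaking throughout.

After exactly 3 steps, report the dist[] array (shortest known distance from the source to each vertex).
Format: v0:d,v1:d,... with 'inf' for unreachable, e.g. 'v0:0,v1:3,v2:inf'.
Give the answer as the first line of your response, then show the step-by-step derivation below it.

v0:1,v1:inf,v2:0,v3:10,v4:inf

step 1: dist = v0:1,v1:inf,v2:0,v3:10,v4:inf
step 2: dist = v0:1,v1:inf,v2:0,v3:10,v4:inf
step 3: dist = v0:1,v1:inf,v2:0,v3:10,v4:inf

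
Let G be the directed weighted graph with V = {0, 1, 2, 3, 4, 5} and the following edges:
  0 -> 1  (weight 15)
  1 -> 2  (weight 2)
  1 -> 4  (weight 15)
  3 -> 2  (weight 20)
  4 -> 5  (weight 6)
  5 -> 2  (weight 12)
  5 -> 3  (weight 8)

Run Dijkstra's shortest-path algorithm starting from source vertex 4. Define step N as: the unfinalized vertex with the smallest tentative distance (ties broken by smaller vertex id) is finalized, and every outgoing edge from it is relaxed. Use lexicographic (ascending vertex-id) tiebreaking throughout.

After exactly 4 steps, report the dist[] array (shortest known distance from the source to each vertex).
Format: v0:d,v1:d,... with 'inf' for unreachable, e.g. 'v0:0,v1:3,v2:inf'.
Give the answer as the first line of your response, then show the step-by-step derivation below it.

v0:inf,v1:inf,v2:18,v3:14,v4:0,v5:6

step 1: dist = v0:inf,v1:inf,v2:inf,v3:inf,v4:0,v5:6
step 2: dist = v0:inf,v1:inf,v2:18,v3:14,v4:0,v5:6
step 3: dist = v0:inf,v1:inf,v2:18,v3:14,v4:0,v5:6
step 4: dist = v0:inf,v1:inf,v2:18,v3:14,v4:0,v5:6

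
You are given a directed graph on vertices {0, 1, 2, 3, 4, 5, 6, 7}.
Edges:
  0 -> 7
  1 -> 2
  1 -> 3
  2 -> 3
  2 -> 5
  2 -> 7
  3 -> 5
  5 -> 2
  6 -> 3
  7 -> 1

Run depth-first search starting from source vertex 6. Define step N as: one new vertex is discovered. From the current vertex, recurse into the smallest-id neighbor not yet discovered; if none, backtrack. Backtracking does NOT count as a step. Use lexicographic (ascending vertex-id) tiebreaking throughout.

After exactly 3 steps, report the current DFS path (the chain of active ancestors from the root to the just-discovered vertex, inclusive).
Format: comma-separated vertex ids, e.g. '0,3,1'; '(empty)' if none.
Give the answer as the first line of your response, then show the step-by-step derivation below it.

6,3,5

step 1: discover 6; path=6; order=6
step 2: discover 3; path=6>3; order=6,3
step 3: discover 5; path=6>3>5; order=6,3,5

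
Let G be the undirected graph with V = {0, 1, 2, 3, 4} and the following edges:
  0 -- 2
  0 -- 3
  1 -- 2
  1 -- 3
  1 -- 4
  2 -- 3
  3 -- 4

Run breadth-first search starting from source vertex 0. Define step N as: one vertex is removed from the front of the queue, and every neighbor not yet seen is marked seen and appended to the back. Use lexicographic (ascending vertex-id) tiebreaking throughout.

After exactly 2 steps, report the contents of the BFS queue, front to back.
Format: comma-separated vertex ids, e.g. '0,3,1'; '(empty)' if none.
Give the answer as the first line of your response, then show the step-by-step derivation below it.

3,1

step 1: dequeue 0; queue=[2,3]; order=0
step 2: dequeue 2; queue=[3,1]; order=0,2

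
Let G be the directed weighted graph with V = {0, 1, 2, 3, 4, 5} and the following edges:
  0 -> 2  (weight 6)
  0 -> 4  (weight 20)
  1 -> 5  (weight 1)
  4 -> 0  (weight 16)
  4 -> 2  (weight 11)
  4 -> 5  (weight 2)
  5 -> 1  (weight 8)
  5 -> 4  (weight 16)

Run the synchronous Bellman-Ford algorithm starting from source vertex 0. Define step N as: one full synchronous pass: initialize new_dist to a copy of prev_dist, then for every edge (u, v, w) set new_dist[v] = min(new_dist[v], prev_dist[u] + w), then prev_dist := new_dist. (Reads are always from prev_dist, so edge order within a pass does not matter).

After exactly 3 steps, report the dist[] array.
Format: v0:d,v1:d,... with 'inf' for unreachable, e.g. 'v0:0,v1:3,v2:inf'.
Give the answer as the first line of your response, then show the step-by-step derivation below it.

v0:0,v1:30,v2:6,v3:inf,v4:20,v5:22

step 1: dist = v0:0,v1:inf,v2:6,v3:inf,v4:20,v5:inf
step 2: dist = v0:0,v1:inf,v2:6,v3:inf,v4:20,v5:22
step 3: dist = v0:0,v1:30,v2:6,v3:inf,v4:20,v5:22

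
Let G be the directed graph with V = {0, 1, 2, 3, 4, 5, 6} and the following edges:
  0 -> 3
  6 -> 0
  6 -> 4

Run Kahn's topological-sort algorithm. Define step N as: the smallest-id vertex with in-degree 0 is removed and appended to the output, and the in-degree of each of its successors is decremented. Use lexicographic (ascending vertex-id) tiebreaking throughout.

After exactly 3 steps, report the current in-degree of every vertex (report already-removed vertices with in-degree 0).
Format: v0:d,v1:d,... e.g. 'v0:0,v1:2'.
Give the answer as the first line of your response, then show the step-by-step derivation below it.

v0:1,v1:0,v2:0,v3:1,v4:1,v5:0,v6:0

step 1: output 1; order=[1]; indeg=(1,0,0,1,1,0,0)
step 2: output 2; order=[1,2]; indeg=(1,0,0,1,1,0,0)
step 3: output 5; order=[1,2,5]; indeg=(1,0,0,1,1,0,0)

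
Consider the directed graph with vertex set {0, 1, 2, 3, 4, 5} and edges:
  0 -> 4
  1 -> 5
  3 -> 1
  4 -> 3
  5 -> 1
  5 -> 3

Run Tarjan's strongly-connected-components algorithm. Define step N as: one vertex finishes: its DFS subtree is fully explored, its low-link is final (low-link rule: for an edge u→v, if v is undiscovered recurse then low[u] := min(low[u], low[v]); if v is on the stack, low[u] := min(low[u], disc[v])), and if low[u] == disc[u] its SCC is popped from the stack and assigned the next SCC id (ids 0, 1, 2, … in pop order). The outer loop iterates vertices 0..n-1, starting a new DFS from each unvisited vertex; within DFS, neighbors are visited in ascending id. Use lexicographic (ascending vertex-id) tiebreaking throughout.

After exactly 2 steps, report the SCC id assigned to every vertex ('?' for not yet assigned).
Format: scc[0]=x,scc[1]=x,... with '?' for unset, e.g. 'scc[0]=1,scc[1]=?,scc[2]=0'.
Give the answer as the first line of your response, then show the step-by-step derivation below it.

scc[0]=?,scc[1]=?,scc[2]=?,scc[3]=?,scc[4]=?,scc[5]=?

step 1: low=(low[0]=0,low[1]=3,low[2]=?,low[3]=2,low[4]=1,low[5]=2); scc=(scc[0]=?,scc[1]=?,scc[2]=?,scc[3]=?,scc[4]=?,scc[5]=?)
step 2: low=(low[0]=0,low[1]=2,low[2]=?,low[3]=2,low[4]=1,low[5]=2); scc=(scc[0]=?,scc[1]=?,scc[2]=?,scc[3]=?,scc[4]=?,scc[5]=?)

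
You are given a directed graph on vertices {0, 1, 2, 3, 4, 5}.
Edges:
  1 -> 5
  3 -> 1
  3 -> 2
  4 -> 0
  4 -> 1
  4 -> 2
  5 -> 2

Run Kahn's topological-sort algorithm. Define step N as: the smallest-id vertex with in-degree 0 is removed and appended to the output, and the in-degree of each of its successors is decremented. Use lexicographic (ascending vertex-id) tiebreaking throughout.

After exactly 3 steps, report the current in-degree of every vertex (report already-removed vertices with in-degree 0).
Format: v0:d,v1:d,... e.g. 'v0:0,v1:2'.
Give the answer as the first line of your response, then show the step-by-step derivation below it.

v0:0,v1:0,v2:1,v3:0,v4:0,v5:1

step 1: output 3; order=[3]; indeg=(1,1,2,0,0,1)
step 2: output 4; order=[3,4]; indeg=(0,0,1,0,0,1)
step 3: output 0; order=[3,4,0]; indeg=(0,0,1,0,0,1)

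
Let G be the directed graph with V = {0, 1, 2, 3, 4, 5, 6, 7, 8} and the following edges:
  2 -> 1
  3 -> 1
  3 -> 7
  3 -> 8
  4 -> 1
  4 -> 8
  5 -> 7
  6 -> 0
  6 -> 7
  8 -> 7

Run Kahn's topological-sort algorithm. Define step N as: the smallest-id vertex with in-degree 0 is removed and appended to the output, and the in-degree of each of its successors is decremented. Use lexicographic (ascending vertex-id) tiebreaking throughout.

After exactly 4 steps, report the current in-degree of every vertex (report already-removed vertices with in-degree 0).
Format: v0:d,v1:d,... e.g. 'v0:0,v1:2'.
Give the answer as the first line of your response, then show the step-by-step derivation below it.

v0:1,v1:0,v2:0,v3:0,v4:0,v5:0,v6:0,v7:3,v8:0

step 1: output 2; order=[2]; indeg=(1,2,0,0,0,0,0,4,2)
step 2: output 3; order=[2,3]; indeg=(1,1,0,0,0,0,0,3,1)
step 3: output 4; order=[2,3,4]; indeg=(1,0,0,0,0,0,0,3,0)
step 4: output 1; order=[2,3,4,1]; indeg=(1,0,0,0,0,0,0,3,0)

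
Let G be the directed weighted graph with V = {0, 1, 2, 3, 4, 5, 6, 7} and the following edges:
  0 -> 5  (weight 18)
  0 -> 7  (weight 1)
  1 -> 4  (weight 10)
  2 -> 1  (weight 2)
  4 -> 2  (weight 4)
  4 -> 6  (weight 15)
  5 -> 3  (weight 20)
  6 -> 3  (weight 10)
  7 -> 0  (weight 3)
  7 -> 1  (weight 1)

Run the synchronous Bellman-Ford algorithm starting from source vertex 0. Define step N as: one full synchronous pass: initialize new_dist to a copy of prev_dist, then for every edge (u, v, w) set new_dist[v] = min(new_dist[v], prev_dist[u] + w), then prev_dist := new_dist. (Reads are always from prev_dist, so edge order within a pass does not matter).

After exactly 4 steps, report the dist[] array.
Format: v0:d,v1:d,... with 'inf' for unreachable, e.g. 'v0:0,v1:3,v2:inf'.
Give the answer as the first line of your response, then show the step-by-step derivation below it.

v0:0,v1:2,v2:16,v3:38,v4:12,v5:18,v6:27,v7:1

step 1: dist = v0:0,v1:inf,v2:inf,v3:inf,v4:inf,v5:18,v6:inf,v7:1
step 2: dist = v0:0,v1:2,v2:inf,v3:38,v4:inf,v5:18,v6:inf,v7:1
step 3: dist = v0:0,v1:2,v2:inf,v3:38,v4:12,v5:18,v6:inf,v7:1
step 4: dist = v0:0,v1:2,v2:16,v3:38,v4:12,v5:18,v6:27,v7:1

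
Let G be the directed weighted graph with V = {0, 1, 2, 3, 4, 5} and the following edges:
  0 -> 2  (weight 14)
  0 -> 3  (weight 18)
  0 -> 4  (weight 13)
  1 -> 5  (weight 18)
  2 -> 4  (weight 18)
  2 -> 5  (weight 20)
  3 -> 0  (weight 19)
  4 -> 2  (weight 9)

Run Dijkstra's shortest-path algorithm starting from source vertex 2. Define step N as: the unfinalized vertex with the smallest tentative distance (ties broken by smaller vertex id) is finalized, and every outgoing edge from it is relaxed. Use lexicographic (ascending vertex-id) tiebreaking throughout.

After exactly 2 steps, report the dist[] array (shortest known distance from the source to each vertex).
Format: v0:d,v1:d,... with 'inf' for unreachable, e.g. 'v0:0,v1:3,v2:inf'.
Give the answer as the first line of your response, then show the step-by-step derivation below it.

v0:inf,v1:inf,v2:0,v3:inf,v4:18,v5:20

step 1: dist = v0:inf,v1:inf,v2:0,v3:inf,v4:18,v5:20
step 2: dist = v0:inf,v1:inf,v2:0,v3:inf,v4:18,v5:20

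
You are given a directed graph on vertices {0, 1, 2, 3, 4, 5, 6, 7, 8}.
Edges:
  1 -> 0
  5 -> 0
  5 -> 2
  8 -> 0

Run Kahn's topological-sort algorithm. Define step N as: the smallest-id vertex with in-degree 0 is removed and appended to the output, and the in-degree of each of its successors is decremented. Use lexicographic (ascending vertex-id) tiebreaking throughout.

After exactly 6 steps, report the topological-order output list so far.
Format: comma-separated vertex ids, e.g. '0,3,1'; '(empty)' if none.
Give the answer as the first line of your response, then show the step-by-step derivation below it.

1,3,4,5,2,6

step 1: output 1; order=[1]; indeg=(2,0,1,0,0,0,0,0,0)
step 2: output 3; order=[1,3]; indeg=(2,0,1,0,0,0,0,0,0)
step 3: output 4; order=[1,3,4]; indeg=(2,0,1,0,0,0,0,0,0)
step 4: output 5; order=[1,3,4,5]; indeg=(1,0,0,0,0,0,0,0,0)
step 5: output 2; order=[1,3,4,5,2]; indeg=(1,0,0,0,0,0,0,0,0)
step 6: output 6; order=[1,3,4,5,2,6]; indeg=(1,0,0,0,0,0,0,0,0)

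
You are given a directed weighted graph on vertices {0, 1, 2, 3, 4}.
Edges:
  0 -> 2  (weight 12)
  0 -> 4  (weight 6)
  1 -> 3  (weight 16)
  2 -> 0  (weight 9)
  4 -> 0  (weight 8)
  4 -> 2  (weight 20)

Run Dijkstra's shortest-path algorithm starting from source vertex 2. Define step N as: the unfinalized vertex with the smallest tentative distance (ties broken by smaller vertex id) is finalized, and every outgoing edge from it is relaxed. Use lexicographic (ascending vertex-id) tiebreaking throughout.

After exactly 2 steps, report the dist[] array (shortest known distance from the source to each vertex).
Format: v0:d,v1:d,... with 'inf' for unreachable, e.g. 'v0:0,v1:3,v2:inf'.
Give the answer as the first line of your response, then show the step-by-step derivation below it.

v0:9,v1:inf,v2:0,v3:inf,v4:15

step 1: dist = v0:9,v1:inf,v2:0,v3:inf,v4:inf
step 2: dist = v0:9,v1:inf,v2:0,v3:inf,v4:15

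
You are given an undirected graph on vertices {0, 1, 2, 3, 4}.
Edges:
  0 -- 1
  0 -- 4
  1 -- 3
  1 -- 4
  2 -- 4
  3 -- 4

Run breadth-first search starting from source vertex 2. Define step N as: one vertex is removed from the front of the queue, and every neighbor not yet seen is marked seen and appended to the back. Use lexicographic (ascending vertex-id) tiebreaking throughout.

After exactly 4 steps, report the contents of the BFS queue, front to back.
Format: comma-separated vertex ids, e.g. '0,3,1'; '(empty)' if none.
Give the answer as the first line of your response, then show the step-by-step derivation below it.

3

step 1: dequeue 2; queue=[4]; order=2
step 2: dequeue 4; queue=[0,1,3]; order=2,4
step 3: dequeue 0; queue=[1,3]; order=2,4,0
step 4: dequeue 1; queue=[3]; order=2,4,0,1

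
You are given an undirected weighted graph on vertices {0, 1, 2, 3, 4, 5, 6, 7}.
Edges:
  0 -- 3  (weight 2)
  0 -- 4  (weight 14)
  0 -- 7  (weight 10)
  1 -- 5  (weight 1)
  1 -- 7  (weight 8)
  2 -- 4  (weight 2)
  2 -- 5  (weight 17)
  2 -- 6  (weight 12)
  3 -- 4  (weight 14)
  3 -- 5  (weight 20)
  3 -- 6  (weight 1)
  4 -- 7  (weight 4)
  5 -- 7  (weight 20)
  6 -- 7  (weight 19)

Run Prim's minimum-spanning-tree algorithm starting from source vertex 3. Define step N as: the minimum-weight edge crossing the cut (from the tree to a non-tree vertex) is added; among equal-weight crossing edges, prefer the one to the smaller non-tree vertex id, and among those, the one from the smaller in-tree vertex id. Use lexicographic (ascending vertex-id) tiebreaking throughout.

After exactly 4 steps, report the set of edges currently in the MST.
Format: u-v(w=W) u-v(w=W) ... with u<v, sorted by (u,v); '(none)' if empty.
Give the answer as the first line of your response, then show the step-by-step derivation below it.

0-3(w=2) 0-7(w=10) 3-6(w=1) 4-7(w=4)

step 1: add edge 3-6 (w=1); MST = {3-6(w=1)}
step 2: add edge 0-3 (w=2); MST = {0-3(w=2) 3-6(w=1)}
step 3: add edge 0-7 (w=10); MST = {0-3(w=2) 0-7(w=10) 3-6(w=1)}
step 4: add edge 4-7 (w=4); MST = {0-3(w=2) 0-7(w=10) 3-6(w=1) 4-7(w=4)}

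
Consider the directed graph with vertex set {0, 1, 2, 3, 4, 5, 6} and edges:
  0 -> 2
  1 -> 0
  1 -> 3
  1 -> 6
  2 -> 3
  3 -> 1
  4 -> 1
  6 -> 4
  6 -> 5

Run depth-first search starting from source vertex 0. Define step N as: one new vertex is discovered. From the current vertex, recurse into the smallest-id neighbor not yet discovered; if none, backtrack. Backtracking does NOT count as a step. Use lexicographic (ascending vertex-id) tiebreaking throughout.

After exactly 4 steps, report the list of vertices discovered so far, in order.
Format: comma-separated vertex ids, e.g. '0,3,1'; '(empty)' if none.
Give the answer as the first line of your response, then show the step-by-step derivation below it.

0,2,3,1

step 1: discover 0; path=0; order=0
step 2: discover 2; path=0>2; order=0,2
step 3: discover 3; path=0>2>3; order=0,2,3
step 4: discover 1; path=0>2>3>1; order=0,2,3,1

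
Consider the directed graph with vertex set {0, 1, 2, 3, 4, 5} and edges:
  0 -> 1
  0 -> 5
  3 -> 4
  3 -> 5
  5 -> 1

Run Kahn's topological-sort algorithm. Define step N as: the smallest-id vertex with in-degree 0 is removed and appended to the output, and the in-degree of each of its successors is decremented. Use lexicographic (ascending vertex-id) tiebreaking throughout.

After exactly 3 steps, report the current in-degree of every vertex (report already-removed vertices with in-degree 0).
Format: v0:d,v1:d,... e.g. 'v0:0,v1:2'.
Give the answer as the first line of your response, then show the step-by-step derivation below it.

v0:0,v1:1,v2:0,v3:0,v4:0,v5:0

step 1: output 0; order=[0]; indeg=(0,1,0,0,1,1)
step 2: output 2; order=[0,2]; indeg=(0,1,0,0,1,1)
step 3: output 3; order=[0,2,3]; indeg=(0,1,0,0,0,0)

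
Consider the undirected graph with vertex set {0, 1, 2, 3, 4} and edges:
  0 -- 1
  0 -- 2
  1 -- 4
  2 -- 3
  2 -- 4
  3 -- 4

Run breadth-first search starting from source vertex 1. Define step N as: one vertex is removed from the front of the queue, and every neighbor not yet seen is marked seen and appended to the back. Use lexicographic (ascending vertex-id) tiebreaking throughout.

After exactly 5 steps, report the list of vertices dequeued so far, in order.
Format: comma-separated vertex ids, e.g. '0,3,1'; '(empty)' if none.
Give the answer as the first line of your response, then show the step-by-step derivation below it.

1,0,4,2,3

step 1: dequeue 1; queue=[0,4]; order=1
step 2: dequeue 0; queue=[4,2]; order=1,0
step 3: dequeue 4; queue=[2,3]; order=1,0,4
step 4: dequeue 2; queue=[3]; order=1,0,4,2
step 5: dequeue 3; queue=[(empty)]; order=1,0,4,2,3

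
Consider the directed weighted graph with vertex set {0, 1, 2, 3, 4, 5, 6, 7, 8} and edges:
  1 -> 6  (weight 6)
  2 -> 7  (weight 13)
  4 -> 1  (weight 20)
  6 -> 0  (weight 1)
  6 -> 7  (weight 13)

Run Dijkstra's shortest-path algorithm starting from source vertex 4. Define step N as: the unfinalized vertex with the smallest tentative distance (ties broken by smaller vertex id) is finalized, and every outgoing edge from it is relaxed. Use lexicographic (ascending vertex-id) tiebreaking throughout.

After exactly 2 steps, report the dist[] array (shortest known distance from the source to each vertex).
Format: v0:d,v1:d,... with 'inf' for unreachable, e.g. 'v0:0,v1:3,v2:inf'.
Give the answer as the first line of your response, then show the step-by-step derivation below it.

v0:inf,v1:20,v2:inf,v3:inf,v4:0,v5:inf,v6:26,v7:inf,v8:inf

step 1: dist = v0:inf,v1:20,v2:inf,v3:inf,v4:0,v5:inf,v6:inf,v7:inf,v8:inf
step 2: dist = v0:inf,v1:20,v2:inf,v3:inf,v4:0,v5:inf,v6:26,v7:inf,v8:inf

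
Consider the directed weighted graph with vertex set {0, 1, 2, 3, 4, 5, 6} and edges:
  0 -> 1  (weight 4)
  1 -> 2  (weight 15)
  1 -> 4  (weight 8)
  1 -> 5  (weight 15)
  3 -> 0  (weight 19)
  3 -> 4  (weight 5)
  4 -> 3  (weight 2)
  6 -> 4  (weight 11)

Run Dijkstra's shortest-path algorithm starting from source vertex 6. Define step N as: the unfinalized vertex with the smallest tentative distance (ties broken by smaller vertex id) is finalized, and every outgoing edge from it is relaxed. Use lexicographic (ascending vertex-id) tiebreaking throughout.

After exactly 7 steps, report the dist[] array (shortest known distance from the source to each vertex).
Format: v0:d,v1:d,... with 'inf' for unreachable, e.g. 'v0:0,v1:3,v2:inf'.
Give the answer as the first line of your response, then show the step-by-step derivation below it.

v0:32,v1:36,v2:51,v3:13,v4:11,v5:51,v6:0

step 1: dist = v0:inf,v1:inf,v2:inf,v3:inf,v4:11,v5:inf,v6:0
step 2: dist = v0:inf,v1:inf,v2:inf,v3:13,v4:11,v5:inf,v6:0
step 3: dist = v0:32,v1:inf,v2:inf,v3:13,v4:11,v5:inf,v6:0
step 4: dist = v0:32,v1:36,v2:inf,v3:13,v4:11,v5:inf,v6:0
step 5: dist = v0:32,v1:36,v2:51,v3:13,v4:11,v5:51,v6:0
step 6: dist = v0:32,v1:36,v2:51,v3:13,v4:11,v5:51,v6:0
step 7: dist = v0:32,v1:36,v2:51,v3:13,v4:11,v5:51,v6:0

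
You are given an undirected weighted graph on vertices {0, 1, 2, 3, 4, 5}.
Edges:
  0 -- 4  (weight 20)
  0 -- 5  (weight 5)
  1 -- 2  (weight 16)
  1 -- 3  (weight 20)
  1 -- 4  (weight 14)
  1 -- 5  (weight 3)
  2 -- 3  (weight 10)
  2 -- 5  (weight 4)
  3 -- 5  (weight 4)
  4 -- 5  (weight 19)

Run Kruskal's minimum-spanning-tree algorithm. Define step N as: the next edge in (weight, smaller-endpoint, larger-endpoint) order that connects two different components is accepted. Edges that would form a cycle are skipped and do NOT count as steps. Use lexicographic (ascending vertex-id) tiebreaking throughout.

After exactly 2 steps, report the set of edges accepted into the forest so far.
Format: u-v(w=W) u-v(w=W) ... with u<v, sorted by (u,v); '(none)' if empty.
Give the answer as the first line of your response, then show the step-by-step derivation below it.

1-5(w=3) 2-5(w=4)

step 1: add edge 1-5 (w=3); MST = {1-5(w=3)}
step 2: add edge 2-5 (w=4); MST = {1-5(w=3) 2-5(w=4)}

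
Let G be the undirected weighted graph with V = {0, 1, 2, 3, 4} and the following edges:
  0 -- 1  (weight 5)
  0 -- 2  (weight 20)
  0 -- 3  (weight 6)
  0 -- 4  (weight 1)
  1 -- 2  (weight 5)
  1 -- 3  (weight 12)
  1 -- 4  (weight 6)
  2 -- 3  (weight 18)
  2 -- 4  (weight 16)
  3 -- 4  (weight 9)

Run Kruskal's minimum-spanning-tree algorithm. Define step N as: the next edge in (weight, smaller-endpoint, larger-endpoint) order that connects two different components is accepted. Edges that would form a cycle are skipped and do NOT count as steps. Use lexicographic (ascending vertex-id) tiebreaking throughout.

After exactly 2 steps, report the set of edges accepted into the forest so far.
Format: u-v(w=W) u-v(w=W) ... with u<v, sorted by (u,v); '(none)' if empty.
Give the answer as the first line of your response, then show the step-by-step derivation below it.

0-1(w=5) 0-4(w=1)

step 1: add edge 0-4 (w=1); MST = {0-4(w=1)}
step 2: add edge 0-1 (w=5); MST = {0-1(w=5) 0-4(w=1)}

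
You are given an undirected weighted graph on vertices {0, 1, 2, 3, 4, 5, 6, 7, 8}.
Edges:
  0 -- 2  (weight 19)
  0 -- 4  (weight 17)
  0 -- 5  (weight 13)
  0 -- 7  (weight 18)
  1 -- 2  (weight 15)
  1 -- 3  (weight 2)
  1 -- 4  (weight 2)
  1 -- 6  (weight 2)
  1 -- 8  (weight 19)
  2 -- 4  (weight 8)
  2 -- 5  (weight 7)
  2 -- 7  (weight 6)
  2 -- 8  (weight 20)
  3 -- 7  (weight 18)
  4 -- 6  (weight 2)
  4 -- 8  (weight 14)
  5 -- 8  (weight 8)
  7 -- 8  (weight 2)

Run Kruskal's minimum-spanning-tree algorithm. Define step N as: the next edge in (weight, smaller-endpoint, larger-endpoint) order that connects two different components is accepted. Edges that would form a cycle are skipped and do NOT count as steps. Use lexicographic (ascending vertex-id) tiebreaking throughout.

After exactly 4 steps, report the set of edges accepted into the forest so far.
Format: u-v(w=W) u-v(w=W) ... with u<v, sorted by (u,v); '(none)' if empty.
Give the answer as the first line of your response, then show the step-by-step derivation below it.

1-3(w=2) 1-4(w=2) 1-6(w=2) 7-8(w=2)

step 1: add edge 1-3 (w=2); MST = {1-3(w=2)}
step 2: add edge 1-4 (w=2); MST = {1-3(w=2) 1-4(w=2)}
step 3: add edge 1-6 (w=2); MST = {1-3(w=2) 1-4(w=2) 1-6(w=2)}
step 4: add edge 7-8 (w=2); MST = {1-3(w=2) 1-4(w=2) 1-6(w=2) 7-8(w=2)}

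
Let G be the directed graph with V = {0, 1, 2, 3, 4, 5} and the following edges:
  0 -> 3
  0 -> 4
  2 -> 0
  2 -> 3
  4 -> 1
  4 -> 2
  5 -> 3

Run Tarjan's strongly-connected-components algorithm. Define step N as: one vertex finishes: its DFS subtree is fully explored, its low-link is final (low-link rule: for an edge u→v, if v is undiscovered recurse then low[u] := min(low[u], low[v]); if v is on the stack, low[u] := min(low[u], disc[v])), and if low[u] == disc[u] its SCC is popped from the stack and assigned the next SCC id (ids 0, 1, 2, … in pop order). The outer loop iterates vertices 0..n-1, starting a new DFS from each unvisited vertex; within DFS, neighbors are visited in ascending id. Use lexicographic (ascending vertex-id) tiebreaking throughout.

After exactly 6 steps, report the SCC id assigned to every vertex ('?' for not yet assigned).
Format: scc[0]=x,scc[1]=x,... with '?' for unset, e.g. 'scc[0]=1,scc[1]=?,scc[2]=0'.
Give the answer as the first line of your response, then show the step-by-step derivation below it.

scc[0]=2,scc[1]=1,scc[2]=2,scc[3]=0,scc[4]=2,scc[5]=3

step 1: low=(low[0]=0,low[1]=?,low[2]=?,low[3]=1,low[4]=?,low[5]=?); scc=(scc[0]=?,scc[1]=?,scc[2]=?,scc[3]=0,scc[4]=?,scc[5]=?)
step 2: low=(low[0]=0,low[1]=3,low[2]=?,low[3]=1,low[4]=2,low[5]=?); scc=(scc[0]=?,scc[1]=1,scc[2]=?,scc[3]=0,scc[4]=?,scc[5]=?)
step 3: low=(low[0]=0,low[1]=3,low[2]=0,low[3]=1,low[4]=2,low[5]=?); scc=(scc[0]=?,scc[1]=1,scc[2]=?,scc[3]=0,scc[4]=?,scc[5]=?)
step 4: low=(low[0]=0,low[1]=3,low[2]=0,low[3]=1,low[4]=0,low[5]=?); scc=(scc[0]=?,scc[1]=1,scc[2]=?,scc[3]=0,scc[4]=?,scc[5]=?)
step 5: low=(low[0]=0,low[1]=3,low[2]=0,low[3]=1,low[4]=0,low[5]=?); scc=(scc[0]=2,scc[1]=1,scc[2]=2,scc[3]=0,scc[4]=2,scc[5]=?)
step 6: low=(low[0]=0,low[1]=3,low[2]=0,low[3]=1,low[4]=0,low[5]=5); scc=(scc[0]=2,scc[1]=1,scc[2]=2,scc[3]=0,scc[4]=2,scc[5]=3)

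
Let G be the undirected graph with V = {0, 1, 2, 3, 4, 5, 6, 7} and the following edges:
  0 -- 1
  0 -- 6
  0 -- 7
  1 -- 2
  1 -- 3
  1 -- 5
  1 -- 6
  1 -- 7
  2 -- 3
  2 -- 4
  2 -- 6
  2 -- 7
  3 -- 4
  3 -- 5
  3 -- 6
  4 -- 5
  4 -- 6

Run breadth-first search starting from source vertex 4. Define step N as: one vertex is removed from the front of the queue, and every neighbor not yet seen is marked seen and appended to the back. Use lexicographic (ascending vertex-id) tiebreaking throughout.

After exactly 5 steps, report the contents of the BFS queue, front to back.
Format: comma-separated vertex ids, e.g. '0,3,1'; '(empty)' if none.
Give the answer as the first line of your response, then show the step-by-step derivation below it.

1,7,0

step 1: dequeue 4; queue=[2,3,5,6]; order=4
step 2: dequeue 2; queue=[3,5,6,1,7]; order=4,2
step 3: dequeue 3; queue=[5,6,1,7]; order=4,2,3
step 4: dequeue 5; queue=[6,1,7]; order=4,2,3,5
step 5: dequeue 6; queue=[1,7,0]; order=4,2,3,5,6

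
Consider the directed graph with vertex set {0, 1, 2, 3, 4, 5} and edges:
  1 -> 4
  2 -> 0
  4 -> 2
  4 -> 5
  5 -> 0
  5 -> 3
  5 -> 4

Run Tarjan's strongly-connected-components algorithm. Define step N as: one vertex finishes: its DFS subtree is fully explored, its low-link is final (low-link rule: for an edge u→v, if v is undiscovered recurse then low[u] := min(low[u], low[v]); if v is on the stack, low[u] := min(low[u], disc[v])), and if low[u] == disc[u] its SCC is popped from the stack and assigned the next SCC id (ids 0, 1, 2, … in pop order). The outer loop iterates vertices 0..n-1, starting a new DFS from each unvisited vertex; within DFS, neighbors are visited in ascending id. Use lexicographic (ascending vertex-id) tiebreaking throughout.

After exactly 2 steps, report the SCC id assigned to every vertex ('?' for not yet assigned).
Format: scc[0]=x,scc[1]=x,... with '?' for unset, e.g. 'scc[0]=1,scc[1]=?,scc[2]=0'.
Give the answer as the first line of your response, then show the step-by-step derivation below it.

scc[0]=0,scc[1]=?,scc[2]=1,scc[3]=?,scc[4]=?,scc[5]=?

step 1: low=(low[0]=0,low[1]=?,low[2]=?,low[3]=?,low[4]=?,low[5]=?); scc=(scc[0]=0,scc[1]=?,scc[2]=?,scc[3]=?,scc[4]=?,scc[5]=?)
step 2: low=(low[0]=0,low[1]=1,low[2]=3,low[3]=?,low[4]=2,low[5]=?); scc=(scc[0]=0,scc[1]=?,scc[2]=1,scc[3]=?,scc[4]=?,scc[5]=?)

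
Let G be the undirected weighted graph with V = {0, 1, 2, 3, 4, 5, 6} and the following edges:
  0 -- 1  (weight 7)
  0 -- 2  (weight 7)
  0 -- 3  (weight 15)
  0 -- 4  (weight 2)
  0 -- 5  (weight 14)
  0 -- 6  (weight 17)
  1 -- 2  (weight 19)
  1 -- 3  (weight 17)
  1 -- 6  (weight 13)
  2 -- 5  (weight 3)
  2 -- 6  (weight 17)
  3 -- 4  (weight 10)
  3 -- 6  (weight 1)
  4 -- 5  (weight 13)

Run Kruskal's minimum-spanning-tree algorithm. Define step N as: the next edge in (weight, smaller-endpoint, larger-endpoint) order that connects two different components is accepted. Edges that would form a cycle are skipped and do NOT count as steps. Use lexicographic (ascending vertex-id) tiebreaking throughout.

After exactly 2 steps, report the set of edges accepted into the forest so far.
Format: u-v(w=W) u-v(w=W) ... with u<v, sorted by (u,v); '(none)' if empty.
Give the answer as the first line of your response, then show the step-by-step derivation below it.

0-4(w=2) 3-6(w=1)

step 1: add edge 3-6 (w=1); MST = {3-6(w=1)}
step 2: add edge 0-4 (w=2); MST = {0-4(w=2) 3-6(w=1)}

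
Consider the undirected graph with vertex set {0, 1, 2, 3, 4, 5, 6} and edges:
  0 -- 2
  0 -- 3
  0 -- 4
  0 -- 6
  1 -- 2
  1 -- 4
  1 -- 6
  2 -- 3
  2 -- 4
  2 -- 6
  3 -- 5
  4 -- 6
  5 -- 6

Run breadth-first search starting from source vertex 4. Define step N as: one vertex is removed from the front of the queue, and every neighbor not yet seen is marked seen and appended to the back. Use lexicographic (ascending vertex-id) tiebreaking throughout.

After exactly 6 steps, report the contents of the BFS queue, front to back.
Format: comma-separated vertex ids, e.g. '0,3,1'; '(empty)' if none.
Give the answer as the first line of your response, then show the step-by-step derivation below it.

5

step 1: dequeue 4; queue=[0,1,2,6]; order=4
step 2: dequeue 0; queue=[1,2,6,3]; order=4,0
step 3: dequeue 1; queue=[2,6,3]; order=4,0,1
step 4: dequeue 2; queue=[6,3]; order=4,0,1,2
step 5: dequeue 6; queue=[3,5]; order=4,0,1,2,6
step 6: dequeue 3; queue=[5]; order=4,0,1,2,6,3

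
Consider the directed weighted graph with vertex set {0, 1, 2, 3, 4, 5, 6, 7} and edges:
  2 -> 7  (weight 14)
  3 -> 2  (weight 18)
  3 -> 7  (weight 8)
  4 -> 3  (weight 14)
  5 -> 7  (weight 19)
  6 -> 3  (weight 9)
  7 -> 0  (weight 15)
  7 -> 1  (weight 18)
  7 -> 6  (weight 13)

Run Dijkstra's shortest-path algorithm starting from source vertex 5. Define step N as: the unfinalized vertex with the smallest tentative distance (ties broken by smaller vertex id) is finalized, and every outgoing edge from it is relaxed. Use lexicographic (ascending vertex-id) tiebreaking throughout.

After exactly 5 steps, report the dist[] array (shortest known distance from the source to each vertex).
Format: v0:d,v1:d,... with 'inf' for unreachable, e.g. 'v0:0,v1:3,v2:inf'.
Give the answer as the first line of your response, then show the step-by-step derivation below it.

v0:34,v1:37,v2:inf,v3:41,v4:inf,v5:0,v6:32,v7:19

step 1: dist = v0:inf,v1:inf,v2:inf,v3:inf,v4:inf,v5:0,v6:inf,v7:19
step 2: dist = v0:34,v1:37,v2:inf,v3:inf,v4:inf,v5:0,v6:32,v7:19
step 3: dist = v0:34,v1:37,v2:inf,v3:41,v4:inf,v5:0,v6:32,v7:19
step 4: dist = v0:34,v1:37,v2:inf,v3:41,v4:inf,v5:0,v6:32,v7:19
step 5: dist = v0:34,v1:37,v2:inf,v3:41,v4:inf,v5:0,v6:32,v7:19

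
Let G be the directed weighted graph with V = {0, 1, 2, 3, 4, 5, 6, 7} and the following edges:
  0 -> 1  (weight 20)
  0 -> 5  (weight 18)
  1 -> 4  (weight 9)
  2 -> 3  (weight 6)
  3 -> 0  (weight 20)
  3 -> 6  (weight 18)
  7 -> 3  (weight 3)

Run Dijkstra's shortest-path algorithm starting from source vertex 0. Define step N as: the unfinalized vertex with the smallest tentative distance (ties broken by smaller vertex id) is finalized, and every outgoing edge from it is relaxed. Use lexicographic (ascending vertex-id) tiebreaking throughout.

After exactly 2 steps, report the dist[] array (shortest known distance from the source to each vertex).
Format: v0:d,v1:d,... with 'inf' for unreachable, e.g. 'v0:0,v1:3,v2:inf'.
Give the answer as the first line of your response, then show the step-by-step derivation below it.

v0:0,v1:20,v2:inf,v3:inf,v4:inf,v5:18,v6:inf,v7:inf

step 1: dist = v0:0,v1:20,v2:inf,v3:inf,v4:inf,v5:18,v6:inf,v7:inf
step 2: dist = v0:0,v1:20,v2:inf,v3:inf,v4:inf,v5:18,v6:inf,v7:inf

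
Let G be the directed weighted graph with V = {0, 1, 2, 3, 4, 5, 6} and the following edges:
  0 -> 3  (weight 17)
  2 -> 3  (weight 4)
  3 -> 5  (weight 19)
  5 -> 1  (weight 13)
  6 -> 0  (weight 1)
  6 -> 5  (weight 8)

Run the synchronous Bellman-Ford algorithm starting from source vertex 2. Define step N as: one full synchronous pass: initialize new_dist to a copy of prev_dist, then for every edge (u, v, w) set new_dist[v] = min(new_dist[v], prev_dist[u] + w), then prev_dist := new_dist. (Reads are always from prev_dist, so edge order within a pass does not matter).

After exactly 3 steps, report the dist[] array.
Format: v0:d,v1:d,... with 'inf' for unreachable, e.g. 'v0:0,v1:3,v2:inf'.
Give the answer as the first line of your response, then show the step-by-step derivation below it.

v0:inf,v1:36,v2:0,v3:4,v4:inf,v5:23,v6:inf

step 1: dist = v0:inf,v1:inf,v2:0,v3:4,v4:inf,v5:inf,v6:inf
step 2: dist = v0:inf,v1:inf,v2:0,v3:4,v4:inf,v5:23,v6:inf
step 3: dist = v0:inf,v1:36,v2:0,v3:4,v4:inf,v5:23,v6:inf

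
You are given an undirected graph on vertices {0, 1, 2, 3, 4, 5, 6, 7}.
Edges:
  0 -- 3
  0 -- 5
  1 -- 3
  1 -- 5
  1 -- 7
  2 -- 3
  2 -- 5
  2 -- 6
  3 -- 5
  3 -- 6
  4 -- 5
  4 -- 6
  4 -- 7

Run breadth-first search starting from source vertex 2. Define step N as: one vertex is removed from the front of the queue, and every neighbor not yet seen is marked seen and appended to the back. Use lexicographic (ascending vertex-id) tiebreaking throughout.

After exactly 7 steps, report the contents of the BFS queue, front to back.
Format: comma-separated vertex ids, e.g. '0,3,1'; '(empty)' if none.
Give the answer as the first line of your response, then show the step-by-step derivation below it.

7

step 1: dequeue 2; queue=[3,5,6]; order=2
step 2: dequeue 3; queue=[5,6,0,1]; order=2,3
step 3: dequeue 5; queue=[6,0,1,4]; order=2,3,5
step 4: dequeue 6; queue=[0,1,4]; order=2,3,5,6
step 5: dequeue 0; queue=[1,4]; order=2,3,5,6,0
step 6: dequeue 1; queue=[4,7]; order=2,3,5,6,0,1
step 7: dequeue 4; queue=[7]; order=2,3,5,6,0,1,4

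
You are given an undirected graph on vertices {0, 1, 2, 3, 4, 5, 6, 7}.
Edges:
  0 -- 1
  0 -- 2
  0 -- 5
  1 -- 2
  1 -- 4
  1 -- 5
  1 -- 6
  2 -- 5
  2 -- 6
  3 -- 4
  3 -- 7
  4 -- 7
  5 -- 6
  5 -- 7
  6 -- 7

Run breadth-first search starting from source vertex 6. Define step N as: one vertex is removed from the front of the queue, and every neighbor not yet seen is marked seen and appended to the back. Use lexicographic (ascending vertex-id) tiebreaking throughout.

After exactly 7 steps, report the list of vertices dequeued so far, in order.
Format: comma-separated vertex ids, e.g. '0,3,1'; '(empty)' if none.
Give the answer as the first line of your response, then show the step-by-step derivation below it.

6,1,2,5,7,0,4

step 1: dequeue 6; queue=[1,2,5,7]; order=6
step 2: dequeue 1; queue=[2,5,7,0,4]; order=6,1
step 3: dequeue 2; queue=[5,7,0,4]; order=6,1,2
step 4: dequeue 5; queue=[7,0,4]; order=6,1,2,5
step 5: dequeue 7; queue=[0,4,3]; order=6,1,2,5,7
step 6: dequeue 0; queue=[4,3]; order=6,1,2,5,7,0
step 7: dequeue 4; queue=[3]; order=6,1,2,5,7,0,4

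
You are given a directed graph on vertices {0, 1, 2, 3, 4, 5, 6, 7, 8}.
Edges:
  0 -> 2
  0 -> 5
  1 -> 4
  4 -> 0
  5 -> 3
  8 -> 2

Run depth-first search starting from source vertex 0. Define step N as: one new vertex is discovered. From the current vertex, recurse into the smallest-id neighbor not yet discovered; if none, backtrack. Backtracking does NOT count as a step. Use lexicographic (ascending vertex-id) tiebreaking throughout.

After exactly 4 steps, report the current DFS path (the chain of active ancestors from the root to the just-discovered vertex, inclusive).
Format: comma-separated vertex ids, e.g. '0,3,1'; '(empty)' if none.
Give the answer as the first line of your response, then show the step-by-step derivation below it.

0,5,3

step 1: discover 0; path=0; order=0
step 2: discover 2; path=0>2; order=0,2
step 3: discover 5; path=0>5; order=0,2,5
step 4: discover 3; path=0>5>3; order=0,2,5,3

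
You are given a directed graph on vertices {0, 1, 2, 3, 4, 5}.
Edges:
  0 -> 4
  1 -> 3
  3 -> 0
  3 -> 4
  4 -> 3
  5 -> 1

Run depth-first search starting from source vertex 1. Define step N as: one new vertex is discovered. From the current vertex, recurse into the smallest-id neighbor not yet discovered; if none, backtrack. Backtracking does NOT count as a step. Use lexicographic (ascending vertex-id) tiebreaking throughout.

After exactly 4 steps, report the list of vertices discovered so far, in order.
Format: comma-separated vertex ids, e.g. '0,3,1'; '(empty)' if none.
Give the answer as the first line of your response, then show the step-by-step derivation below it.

1,3,0,4

step 1: discover 1; path=1; order=1
step 2: discover 3; path=1>3; order=1,3
step 3: discover 0; path=1>3>0; order=1,3,0
step 4: discover 4; path=1>3>0>4; order=1,3,0,4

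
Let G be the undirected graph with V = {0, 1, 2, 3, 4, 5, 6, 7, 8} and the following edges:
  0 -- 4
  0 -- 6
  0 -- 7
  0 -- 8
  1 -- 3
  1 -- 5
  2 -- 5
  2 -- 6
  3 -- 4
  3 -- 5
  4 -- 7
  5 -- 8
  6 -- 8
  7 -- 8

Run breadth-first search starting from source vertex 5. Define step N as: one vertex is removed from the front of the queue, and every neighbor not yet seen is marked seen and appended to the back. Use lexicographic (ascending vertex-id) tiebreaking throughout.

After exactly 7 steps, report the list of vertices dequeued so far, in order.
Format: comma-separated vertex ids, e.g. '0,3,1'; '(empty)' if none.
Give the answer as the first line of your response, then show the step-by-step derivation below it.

5,1,2,3,8,6,4

step 1: dequeue 5; queue=[1,2,3,8]; order=5
step 2: dequeue 1; queue=[2,3,8]; order=5,1
step 3: dequeue 2; queue=[3,8,6]; order=5,1,2
step 4: dequeue 3; queue=[8,6,4]; order=5,1,2,3
step 5: dequeue 8; queue=[6,4,0,7]; order=5,1,2,3,8
step 6: dequeue 6; queue=[4,0,7]; order=5,1,2,3,8,6
step 7: dequeue 4; queue=[0,7]; order=5,1,2,3,8,6,4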